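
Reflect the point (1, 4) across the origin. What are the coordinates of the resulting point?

Reflection across origin: (1, 4) → (-1, -4)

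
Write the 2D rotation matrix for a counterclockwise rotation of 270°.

Rotation matrix formula: [[cos θ, -sin θ], [sin θ, cos θ]]
For θ = 270°:
cos(270°) = 0
sin(270°) = -1
Result: [[0, 1], [-1, 0]]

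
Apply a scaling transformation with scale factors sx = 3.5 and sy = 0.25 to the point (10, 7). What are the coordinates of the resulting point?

Scaling matrix:
[[3.50, 0], [0, 0.25]]
Result: (10 × 3.5, 7 × 0.25) = (35, 1.75)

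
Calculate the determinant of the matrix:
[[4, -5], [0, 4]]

For a 2×2 matrix [[a, b], [c, d]], det = ad - bc
det = (4)(4) - (-5)(0) = 16 - 0 = 16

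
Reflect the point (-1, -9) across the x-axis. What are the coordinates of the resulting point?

Reflection across x-axis: (-1, -9) → (-1, 9)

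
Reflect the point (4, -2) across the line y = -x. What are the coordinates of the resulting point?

Reflection across line y = -x: (4, -2) → (2, -4)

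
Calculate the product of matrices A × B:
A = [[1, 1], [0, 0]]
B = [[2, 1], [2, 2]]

Matrix multiplication:
C[0][0] = 1×2 + 1×2 = 4
C[0][1] = 1×1 + 1×2 = 3
C[1][0] = 0×2 + 0×2 = 0
C[1][1] = 0×1 + 0×2 = 0
Result: [[4, 3], [0, 0]]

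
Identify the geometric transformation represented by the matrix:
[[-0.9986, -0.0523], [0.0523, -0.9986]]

This matrix represents: rotation by 177° counterclockwise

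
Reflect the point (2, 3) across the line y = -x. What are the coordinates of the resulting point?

Reflection across line y = -x: (2, 3) → (-3, -2)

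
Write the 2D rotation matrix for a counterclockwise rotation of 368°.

Rotation matrix formula: [[cos θ, -sin θ], [sin θ, cos θ]]
For θ = 368°:
cos(368°) = 0.9903
sin(368°) = 0.1392
Result: [[0.9903, -0.1392], [0.1392, 0.9903]]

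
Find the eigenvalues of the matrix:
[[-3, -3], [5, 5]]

Characteristic equation: det(A - λI) = 0
λ² - (trace)λ + (det) = 0
trace = -3 + 5 = 2, det = (-3)(5) - (-3)(5) = 0
λ² - (2)λ + (0) = 0
λ = (2 ± √((2)² - 4·(0))) / 2 = (2 ± √4) / 2
Solving: λ = 0, 2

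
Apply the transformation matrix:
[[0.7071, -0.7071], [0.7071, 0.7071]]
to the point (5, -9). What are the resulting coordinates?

Matrix multiplication:
[[0.7071, -0.7071], [0.7071, 0.7071]] × [5, -9]ᵀ
= [(0.7071)(5) + (-0.7071)(-9), (0.7071)(5) + (0.7071)(-9)]ᵀ
= [9.8994, -2.8284]ᵀ
Result: (9.8994, -2.8284)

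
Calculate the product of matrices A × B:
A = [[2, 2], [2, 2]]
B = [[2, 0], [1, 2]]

Matrix multiplication:
C[0][0] = 2×2 + 2×1 = 6
C[0][1] = 2×0 + 2×2 = 4
C[1][0] = 2×2 + 2×1 = 6
C[1][1] = 2×0 + 2×2 = 4
Result: [[6, 4], [6, 4]]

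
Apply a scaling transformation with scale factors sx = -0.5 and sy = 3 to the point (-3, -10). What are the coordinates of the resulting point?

Scaling matrix:
[[-0.50, 0], [0, 3]]
Result: (-3 × -0.5, -10 × 3) = (1.5, -30)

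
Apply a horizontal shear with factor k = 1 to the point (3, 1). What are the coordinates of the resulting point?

Shear matrix for horizontal shear with factor k = 1:
[[1, 1], [0, 1]]
Result: (3, 1) → (4, 1)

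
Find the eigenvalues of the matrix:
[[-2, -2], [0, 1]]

Characteristic equation: det(A - λI) = 0
λ² - (trace)λ + (det) = 0
trace = -2 + 1 = -1, det = (-2)(1) - (-2)(0) = -2
λ² - (-1)λ + (-2) = 0
λ = (-1 ± √((-1)² - 4·(-2))) / 2 = (-1 ± √9) / 2
Solving: λ = -2, 1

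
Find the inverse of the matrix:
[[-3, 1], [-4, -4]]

For [[a,b],[c,d]], inverse = (1/det)·[[d,-b],[-c,a]]
det = (-3)(-4) - (1)(-4) = 12 - -4 = 16
Inverse = (1/16)·[[-4, -1], [4, -3]]
= [[-1/4, -1/16], [1/4, -3/16]]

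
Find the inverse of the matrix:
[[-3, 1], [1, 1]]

For [[a,b],[c,d]], inverse = (1/det)·[[d,-b],[-c,a]]
det = (-3)(1) - (1)(1) = -3 - 1 = -4
Inverse = (1/-4)·[[1, -1], [-1, -3]]
= [[-1/4, 1/4], [1/4, 3/4]]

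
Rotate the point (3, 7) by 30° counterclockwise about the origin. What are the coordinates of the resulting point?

Rotation matrix for 30°: [[cos 30°, -sin 30°], [sin 30°, cos 30°]] ≈ [[0.866025, -0.500000], [0.500000, 0.866025]]
[[0.866025, -0.500000], [0.500000, 0.866025]] × [3, 7]ᵀ ≈ [-0.9019, 7.5622]ᵀ
Result: (-0.9019, 7.5622)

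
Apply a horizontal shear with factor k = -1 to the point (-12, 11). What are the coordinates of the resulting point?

Shear matrix for horizontal shear with factor k = -1:
[[1, -1], [0, 1]]
Result: (-12, 11) → (-23, 11)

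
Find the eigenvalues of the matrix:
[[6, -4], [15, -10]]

Characteristic equation: det(A - λI) = 0
λ² - (trace)λ + (det) = 0
trace = 6 + -10 = -4, det = (6)(-10) - (-4)(15) = 0
λ² - (-4)λ + (0) = 0
λ = (-4 ± √((-4)² - 4·(0))) / 2 = (-4 ± √16) / 2
Solving: λ = -4, 0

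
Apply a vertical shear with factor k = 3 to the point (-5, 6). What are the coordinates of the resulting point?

Shear matrix for vertical shear with factor k = 3:
[[1, 0], [3, 1]]
Result: (-5, 6) → (-5, -9)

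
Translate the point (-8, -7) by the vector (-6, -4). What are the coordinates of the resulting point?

Translation by (-6, -4) (homogeneous matrix [[1, 0, -6], [0, 1, -4], [0, 0, 1]]):
x' = -8 + -6 = -14
y' = -7 + -4 = -11
Result: (-14, -11)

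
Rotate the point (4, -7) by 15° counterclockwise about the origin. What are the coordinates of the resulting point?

Rotation matrix for 15°: [[cos 15°, -sin 15°], [sin 15°, cos 15°]] ≈ [[0.965926, -0.258819], [0.258819, 0.965926]]
[[0.965926, -0.258819], [0.258819, 0.965926]] × [4, -7]ᵀ ≈ [5.6754, -5.7262]ᵀ
Result: (5.6754, -5.7262)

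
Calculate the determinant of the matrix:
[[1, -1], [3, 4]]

For a 2×2 matrix [[a, b], [c, d]], det = ad - bc
det = (1)(4) - (-1)(3) = 4 - -3 = 7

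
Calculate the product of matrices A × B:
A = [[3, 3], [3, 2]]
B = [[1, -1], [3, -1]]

Matrix multiplication:
C[0][0] = 3×1 + 3×3 = 12
C[0][1] = 3×-1 + 3×-1 = -6
C[1][0] = 3×1 + 2×3 = 9
C[1][1] = 3×-1 + 2×-1 = -5
Result: [[12, -6], [9, -5]]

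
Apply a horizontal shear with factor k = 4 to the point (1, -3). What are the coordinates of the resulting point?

Shear matrix for horizontal shear with factor k = 4:
[[1, 4], [0, 1]]
Result: (1, -3) → (-11, -3)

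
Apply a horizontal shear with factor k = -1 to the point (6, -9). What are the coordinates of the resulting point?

Shear matrix for horizontal shear with factor k = -1:
[[1, -1], [0, 1]]
Result: (6, -9) → (15, -9)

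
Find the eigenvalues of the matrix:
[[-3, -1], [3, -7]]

Characteristic equation: det(A - λI) = 0
λ² - (trace)λ + (det) = 0
trace = -3 + -7 = -10, det = (-3)(-7) - (-1)(3) = 24
λ² - (-10)λ + (24) = 0
λ = (-10 ± √((-10)² - 4·(24))) / 2 = (-10 ± √4) / 2
Solving: λ = -6, -4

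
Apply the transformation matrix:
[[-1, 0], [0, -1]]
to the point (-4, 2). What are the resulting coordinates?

Matrix multiplication:
[[-1, 0], [0, -1]] × [-4, 2]ᵀ
= [(-1)(-4) + (0)(2), (0)(-4) + (-1)(2)]ᵀ
= [4, -2]ᵀ
Result: (4, -2)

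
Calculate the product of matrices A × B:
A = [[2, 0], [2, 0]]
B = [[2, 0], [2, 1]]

Matrix multiplication:
C[0][0] = 2×2 + 0×2 = 4
C[0][1] = 2×0 + 0×1 = 0
C[1][0] = 2×2 + 0×2 = 4
C[1][1] = 2×0 + 0×1 = 0
Result: [[4, 0], [4, 0]]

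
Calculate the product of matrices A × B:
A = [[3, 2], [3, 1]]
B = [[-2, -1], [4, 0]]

Matrix multiplication:
C[0][0] = 3×-2 + 2×4 = 2
C[0][1] = 3×-1 + 2×0 = -3
C[1][0] = 3×-2 + 1×4 = -2
C[1][1] = 3×-1 + 1×0 = -3
Result: [[2, -3], [-2, -3]]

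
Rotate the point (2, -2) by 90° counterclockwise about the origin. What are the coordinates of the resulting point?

Rotation matrix for 90°: [[cos 90°, -sin 90°], [sin 90°, cos 90°]] = [[0, -1], [1, 0]]
[[0, -1], [1, 0]] × [2, -2]ᵀ = [2, 2]ᵀ
Result: (2, 2)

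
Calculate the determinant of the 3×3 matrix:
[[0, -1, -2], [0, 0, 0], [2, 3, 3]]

Expansion along first row:
det = 0·det([[0,0],[3,3]]) - -1·det([[0,0],[2,3]]) + -2·det([[0,0],[2,3]])
    = 0·(0·3 - 0·3) - -1·(0·3 - 0·2) + -2·(0·3 - 0·2)
    = 0·0 - -1·0 + -2·0
    = 0 + 0 + 0 = 0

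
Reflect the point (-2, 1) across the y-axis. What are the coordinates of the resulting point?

Reflection across y-axis: (-2, 1) → (2, 1)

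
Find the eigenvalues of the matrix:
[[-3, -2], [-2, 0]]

Characteristic equation: det(A - λI) = 0
λ² - (trace)λ + (det) = 0
trace = -3 + 0 = -3, det = (-3)(0) - (-2)(-2) = -4
λ² - (-3)λ + (-4) = 0
λ = (-3 ± √((-3)² - 4·(-4))) / 2 = (-3 ± √25) / 2
Solving: λ = -4, 1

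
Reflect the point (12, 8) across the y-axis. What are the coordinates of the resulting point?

Reflection across y-axis: (12, 8) → (-12, 8)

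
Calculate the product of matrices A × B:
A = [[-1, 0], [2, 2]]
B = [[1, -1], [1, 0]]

Matrix multiplication:
C[0][0] = -1×1 + 0×1 = -1
C[0][1] = -1×-1 + 0×0 = 1
C[1][0] = 2×1 + 2×1 = 4
C[1][1] = 2×-1 + 2×0 = -2
Result: [[-1, 1], [4, -2]]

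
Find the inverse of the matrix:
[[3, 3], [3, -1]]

For [[a,b],[c,d]], inverse = (1/det)·[[d,-b],[-c,a]]
det = (3)(-1) - (3)(3) = -3 - 9 = -12
Inverse = (1/-12)·[[-1, -3], [-3, 3]]
= [[1/12, 1/4], [1/4, -1/4]]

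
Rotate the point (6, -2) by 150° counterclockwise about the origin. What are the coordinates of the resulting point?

Rotation matrix for 150°: [[cos 150°, -sin 150°], [sin 150°, cos 150°]] ≈ [[-0.866025, -0.500000], [0.500000, -0.866025]]
[[-0.866025, -0.500000], [0.500000, -0.866025]] × [6, -2]ᵀ ≈ [-4.1962, 4.7321]ᵀ
Result: (-4.1962, 4.7321)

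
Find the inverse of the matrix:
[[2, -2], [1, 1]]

For [[a,b],[c,d]], inverse = (1/det)·[[d,-b],[-c,a]]
det = (2)(1) - (-2)(1) = 2 - -2 = 4
Inverse = (1/4)·[[1, 2], [-1, 2]]
= [[1/4, 1/2], [-1/4, 1/2]]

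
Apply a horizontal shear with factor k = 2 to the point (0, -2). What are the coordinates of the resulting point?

Shear matrix for horizontal shear with factor k = 2:
[[1, 2], [0, 1]]
Result: (0, -2) → (-4, -2)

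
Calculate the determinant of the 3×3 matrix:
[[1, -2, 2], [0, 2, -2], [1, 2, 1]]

Expansion along first row:
det = 1·det([[2,-2],[2,1]]) - -2·det([[0,-2],[1,1]]) + 2·det([[0,2],[1,2]])
    = 1·(2·1 - -2·2) - -2·(0·1 - -2·1) + 2·(0·2 - 2·1)
    = 1·6 - -2·2 + 2·-2
    = 6 + 4 + -4 = 6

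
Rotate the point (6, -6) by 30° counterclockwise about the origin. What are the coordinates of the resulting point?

Rotation matrix for 30°: [[cos 30°, -sin 30°], [sin 30°, cos 30°]] ≈ [[0.866025, -0.500000], [0.500000, 0.866025]]
[[0.866025, -0.500000], [0.500000, 0.866025]] × [6, -6]ᵀ ≈ [8.1962, -2.1962]ᵀ
Result: (8.1962, -2.1962)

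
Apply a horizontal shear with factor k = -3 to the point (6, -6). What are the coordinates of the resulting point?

Shear matrix for horizontal shear with factor k = -3:
[[1, -3], [0, 1]]
Result: (6, -6) → (24, -6)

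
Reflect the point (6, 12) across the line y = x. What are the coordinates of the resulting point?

Reflection across line y = x: (6, 12) → (12, 6)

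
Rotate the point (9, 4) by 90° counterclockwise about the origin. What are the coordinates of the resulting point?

Rotation matrix for 90°: [[cos 90°, -sin 90°], [sin 90°, cos 90°]] = [[0, -1], [1, 0]]
[[0, -1], [1, 0]] × [9, 4]ᵀ = [-4, 9]ᵀ
Result: (-4, 9)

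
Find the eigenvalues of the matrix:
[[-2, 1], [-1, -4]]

Characteristic equation: det(A - λI) = 0
λ² - (trace)λ + (det) = 0
trace = -2 + -4 = -6, det = (-2)(-4) - (1)(-1) = 9
λ² - (-6)λ + (9) = 0
λ = (-6 ± √((-6)² - 4·(9))) / 2 = (-6 ± √0) / 2
Solving: λ = -3, -3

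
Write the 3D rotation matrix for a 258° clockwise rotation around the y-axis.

Rotation matrix for clockwise 258° around y-axis:
A clockwise rotation by 258° is a counterclockwise rotation by -258°.
cos(-258°) = -0.2079, sin(-258°) = 0.9781
Result: [[-0.2079, 0, 0.9781], [0, 1, 0], [-0.9781, 0, -0.2079]]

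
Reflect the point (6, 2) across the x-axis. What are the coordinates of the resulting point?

Reflection across x-axis: (6, 2) → (6, -2)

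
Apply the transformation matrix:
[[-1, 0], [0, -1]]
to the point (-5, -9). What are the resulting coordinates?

Matrix multiplication:
[[-1, 0], [0, -1]] × [-5, -9]ᵀ
= [(-1)(-5) + (0)(-9), (0)(-5) + (-1)(-9)]ᵀ
= [5, 9]ᵀ
Result: (5, 9)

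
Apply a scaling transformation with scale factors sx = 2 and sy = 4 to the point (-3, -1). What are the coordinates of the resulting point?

Scaling matrix:
[[2, 0], [0, 4]]
Result: (-3 × 2, -1 × 4) = (-6, -4)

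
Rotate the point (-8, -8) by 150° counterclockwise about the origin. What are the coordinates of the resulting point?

Rotation matrix for 150°: [[cos 150°, -sin 150°], [sin 150°, cos 150°]] ≈ [[-0.866025, -0.500000], [0.500000, -0.866025]]
[[-0.866025, -0.500000], [0.500000, -0.866025]] × [-8, -8]ᵀ ≈ [10.9282, 2.9282]ᵀ
Result: (10.9282, 2.9282)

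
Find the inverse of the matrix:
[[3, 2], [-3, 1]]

For [[a,b],[c,d]], inverse = (1/det)·[[d,-b],[-c,a]]
det = (3)(1) - (2)(-3) = 3 - -6 = 9
Inverse = (1/9)·[[1, -2], [3, 3]]
= [[1/9, -2/9], [1/3, 1/3]]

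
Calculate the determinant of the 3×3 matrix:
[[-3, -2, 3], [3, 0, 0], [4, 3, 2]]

Expansion along first row:
det = -3·det([[0,0],[3,2]]) - -2·det([[3,0],[4,2]]) + 3·det([[3,0],[4,3]])
    = -3·(0·2 - 0·3) - -2·(3·2 - 0·4) + 3·(3·3 - 0·4)
    = -3·0 - -2·6 + 3·9
    = 0 + 12 + 27 = 39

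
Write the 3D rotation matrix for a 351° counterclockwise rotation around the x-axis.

Rotation matrix for counterclockwise 351° around x-axis:
cos(351°) = 0.9877, sin(351°) = -0.1564
Result: [[1, 0, 0], [0, 0.9877, 0.1564], [0, -0.1564, 0.9877]]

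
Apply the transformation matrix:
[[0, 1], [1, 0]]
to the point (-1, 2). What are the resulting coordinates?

Matrix multiplication:
[[0, 1], [1, 0]] × [-1, 2]ᵀ
= [(0)(-1) + (1)(2), (1)(-1) + (0)(2)]ᵀ
= [2, -1]ᵀ
Result: (2, -1)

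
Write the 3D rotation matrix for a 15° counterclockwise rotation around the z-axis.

Rotation matrix for counterclockwise 15° around z-axis:
cos(15°) = 0.9659, sin(15°) = 0.2588
Result: [[0.9659, -0.2588, 0], [0.2588, 0.9659, 0], [0, 0, 1]]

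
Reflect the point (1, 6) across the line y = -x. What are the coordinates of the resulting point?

Reflection across line y = -x: (1, 6) → (-6, -1)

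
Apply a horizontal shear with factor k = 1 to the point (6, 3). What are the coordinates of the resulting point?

Shear matrix for horizontal shear with factor k = 1:
[[1, 1], [0, 1]]
Result: (6, 3) → (9, 3)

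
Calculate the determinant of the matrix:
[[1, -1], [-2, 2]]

For a 2×2 matrix [[a, b], [c, d]], det = ad - bc
det = (1)(2) - (-1)(-2) = 2 - 2 = 0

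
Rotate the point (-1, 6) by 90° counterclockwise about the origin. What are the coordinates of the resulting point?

Rotation matrix for 90°: [[cos 90°, -sin 90°], [sin 90°, cos 90°]] = [[0, -1], [1, 0]]
[[0, -1], [1, 0]] × [-1, 6]ᵀ = [-6, -1]ᵀ
Result: (-6, -1)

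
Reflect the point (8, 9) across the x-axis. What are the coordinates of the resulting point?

Reflection across x-axis: (8, 9) → (8, -9)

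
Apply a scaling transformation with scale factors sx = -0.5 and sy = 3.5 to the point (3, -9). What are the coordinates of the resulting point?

Scaling matrix:
[[-0.50, 0], [0, 3.50]]
Result: (3 × -0.5, -9 × 3.5) = (-1.5, -31.5)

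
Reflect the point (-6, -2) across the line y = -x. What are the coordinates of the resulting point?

Reflection across line y = -x: (-6, -2) → (2, 6)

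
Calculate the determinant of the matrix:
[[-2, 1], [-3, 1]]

For a 2×2 matrix [[a, b], [c, d]], det = ad - bc
det = (-2)(1) - (1)(-3) = -2 - -3 = 1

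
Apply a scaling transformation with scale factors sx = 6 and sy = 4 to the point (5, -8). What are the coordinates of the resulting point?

Scaling matrix:
[[6, 0], [0, 4]]
Result: (5 × 6, -8 × 4) = (30, -32)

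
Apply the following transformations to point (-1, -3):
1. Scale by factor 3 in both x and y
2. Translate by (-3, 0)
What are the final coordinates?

Step 1: Scale (-1, -3) by 3 → (-3, -9)
Step 2: Translate by (-3, 0) → (-6, -9)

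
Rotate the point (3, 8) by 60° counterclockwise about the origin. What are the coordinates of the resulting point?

Rotation matrix for 60°: [[cos 60°, -sin 60°], [sin 60°, cos 60°]] ≈ [[0.500000, -0.866025], [0.866025, 0.500000]]
[[0.500000, -0.866025], [0.866025, 0.500000]] × [3, 8]ᵀ ≈ [-5.4282, 6.5981]ᵀ
Result: (-5.4282, 6.5981)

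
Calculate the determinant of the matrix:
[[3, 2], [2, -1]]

For a 2×2 matrix [[a, b], [c, d]], det = ad - bc
det = (3)(-1) - (2)(2) = -3 - 4 = -7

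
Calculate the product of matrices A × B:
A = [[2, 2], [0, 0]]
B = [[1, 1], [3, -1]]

Matrix multiplication:
C[0][0] = 2×1 + 2×3 = 8
C[0][1] = 2×1 + 2×-1 = 0
C[1][0] = 0×1 + 0×3 = 0
C[1][1] = 0×1 + 0×-1 = 0
Result: [[8, 0], [0, 0]]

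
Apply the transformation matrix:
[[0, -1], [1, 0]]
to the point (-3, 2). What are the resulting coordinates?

Matrix multiplication:
[[0, -1], [1, 0]] × [-3, 2]ᵀ
= [(0)(-3) + (-1)(2), (1)(-3) + (0)(2)]ᵀ
= [-2, -3]ᵀ
Result: (-2, -3)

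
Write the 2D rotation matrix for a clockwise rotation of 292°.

Rotation matrix formula: [[cos θ, -sin θ], [sin θ, cos θ]]
A clockwise rotation by 292° is equivalent to a counterclockwise rotation by -292°.
For θ = -292°:
cos(-292°) = 0.3746
sin(-292°) = 0.9272
Result: [[0.3746, -0.9272], [0.9272, 0.3746]]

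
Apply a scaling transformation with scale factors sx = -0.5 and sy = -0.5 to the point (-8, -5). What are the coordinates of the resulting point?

Scaling matrix:
[[-0.50, 0], [0, -0.50]]
Result: (-8 × -0.5, -5 × -0.5) = (4, 2.5)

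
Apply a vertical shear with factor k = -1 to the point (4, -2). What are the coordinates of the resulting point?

Shear matrix for vertical shear with factor k = -1:
[[1, 0], [-1, 1]]
Result: (4, -2) → (4, -6)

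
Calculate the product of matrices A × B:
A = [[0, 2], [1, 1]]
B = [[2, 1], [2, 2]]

Matrix multiplication:
C[0][0] = 0×2 + 2×2 = 4
C[0][1] = 0×1 + 2×2 = 4
C[1][0] = 1×2 + 1×2 = 4
C[1][1] = 1×1 + 1×2 = 3
Result: [[4, 4], [4, 3]]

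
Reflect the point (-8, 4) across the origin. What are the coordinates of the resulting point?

Reflection across origin: (-8, 4) → (8, -4)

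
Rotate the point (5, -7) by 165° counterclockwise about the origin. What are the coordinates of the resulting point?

Rotation matrix for 165°: [[cos 165°, -sin 165°], [sin 165°, cos 165°]] ≈ [[-0.965926, -0.258819], [0.258819, -0.965926]]
[[-0.965926, -0.258819], [0.258819, -0.965926]] × [5, -7]ᵀ ≈ [-3.0179, 8.0556]ᵀ
Result: (-3.0179, 8.0556)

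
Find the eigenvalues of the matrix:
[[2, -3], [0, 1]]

Characteristic equation: det(A - λI) = 0
λ² - (trace)λ + (det) = 0
trace = 2 + 1 = 3, det = (2)(1) - (-3)(0) = 2
λ² - (3)λ + (2) = 0
λ = (3 ± √((3)² - 4·(2))) / 2 = (3 ± √1) / 2
Solving: λ = 1, 2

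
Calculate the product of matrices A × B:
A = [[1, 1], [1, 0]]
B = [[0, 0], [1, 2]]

Matrix multiplication:
C[0][0] = 1×0 + 1×1 = 1
C[0][1] = 1×0 + 1×2 = 2
C[1][0] = 1×0 + 0×1 = 0
C[1][1] = 1×0 + 0×2 = 0
Result: [[1, 2], [0, 0]]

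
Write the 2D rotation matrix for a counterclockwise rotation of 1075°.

Rotation matrix formula: [[cos θ, -sin θ], [sin θ, cos θ]]
For θ = 1075°:
cos(1075°) = 0.9962
sin(1075°) = -0.0872
Result: [[0.9962, 0.0872], [-0.0872, 0.9962]]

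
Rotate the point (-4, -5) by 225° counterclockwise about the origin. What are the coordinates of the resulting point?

Rotation matrix for 225°: [[cos 225°, -sin 225°], [sin 225°, cos 225°]] ≈ [[-0.707107, 0.707107], [-0.707107, -0.707107]]
[[-0.707107, 0.707107], [-0.707107, -0.707107]] × [-4, -5]ᵀ ≈ [-0.7071, 6.3640]ᵀ
Result: (-0.7071, 6.3640)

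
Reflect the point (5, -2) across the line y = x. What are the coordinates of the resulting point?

Reflection across line y = x: (5, -2) → (-2, 5)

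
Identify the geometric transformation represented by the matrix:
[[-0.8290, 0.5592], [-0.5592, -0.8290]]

This matrix represents: rotation by 214° counterclockwise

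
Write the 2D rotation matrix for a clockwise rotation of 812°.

Rotation matrix formula: [[cos θ, -sin θ], [sin θ, cos θ]]
A clockwise rotation by 812° is equivalent to a counterclockwise rotation by -812°.
For θ = -812°:
cos(-812°) = -0.0349
sin(-812°) = -0.9994
Result: [[-0.0349, 0.9994], [-0.9994, -0.0349]]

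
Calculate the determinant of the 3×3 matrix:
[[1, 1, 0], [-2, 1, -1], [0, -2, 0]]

Expansion along first row:
det = 1·det([[1,-1],[-2,0]]) - 1·det([[-2,-1],[0,0]]) + 0·det([[-2,1],[0,-2]])
    = 1·(1·0 - -1·-2) - 1·(-2·0 - -1·0) + 0·(-2·-2 - 1·0)
    = 1·-2 - 1·0 + 0·4
    = -2 + 0 + 0 = -2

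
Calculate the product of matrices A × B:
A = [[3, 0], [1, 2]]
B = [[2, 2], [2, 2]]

Matrix multiplication:
C[0][0] = 3×2 + 0×2 = 6
C[0][1] = 3×2 + 0×2 = 6
C[1][0] = 1×2 + 2×2 = 6
C[1][1] = 1×2 + 2×2 = 6
Result: [[6, 6], [6, 6]]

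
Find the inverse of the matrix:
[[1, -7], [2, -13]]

For [[a,b],[c,d]], inverse = (1/det)·[[d,-b],[-c,a]]
det = (1)(-13) - (-7)(2) = -13 - -14 = 1
Inverse = [[-13, 7], [-2, 1]]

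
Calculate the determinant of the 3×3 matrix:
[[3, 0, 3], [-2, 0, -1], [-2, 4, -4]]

Expansion along first row:
det = 3·det([[0,-1],[4,-4]]) - 0·det([[-2,-1],[-2,-4]]) + 3·det([[-2,0],[-2,4]])
    = 3·(0·-4 - -1·4) - 0·(-2·-4 - -1·-2) + 3·(-2·4 - 0·-2)
    = 3·4 - 0·6 + 3·-8
    = 12 + 0 + -24 = -12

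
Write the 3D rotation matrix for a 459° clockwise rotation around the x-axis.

Rotation matrix for clockwise 459° around x-axis:
A clockwise rotation by 459° is a counterclockwise rotation by -459°.
cos(-459°) = -0.1564, sin(-459°) = -0.9877
Result: [[1, 0, 0], [0, -0.1564, 0.9877], [0, -0.9877, -0.1564]]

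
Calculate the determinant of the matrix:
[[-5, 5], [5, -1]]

For a 2×2 matrix [[a, b], [c, d]], det = ad - bc
det = (-5)(-1) - (5)(5) = 5 - 25 = -20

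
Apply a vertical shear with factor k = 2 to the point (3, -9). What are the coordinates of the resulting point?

Shear matrix for vertical shear with factor k = 2:
[[1, 0], [2, 1]]
Result: (3, -9) → (3, -3)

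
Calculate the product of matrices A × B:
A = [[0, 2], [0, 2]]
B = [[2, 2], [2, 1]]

Matrix multiplication:
C[0][0] = 0×2 + 2×2 = 4
C[0][1] = 0×2 + 2×1 = 2
C[1][0] = 0×2 + 2×2 = 4
C[1][1] = 0×2 + 2×1 = 2
Result: [[4, 2], [4, 2]]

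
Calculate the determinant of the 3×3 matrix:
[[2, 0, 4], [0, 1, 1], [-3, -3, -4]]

Expansion along first row:
det = 2·det([[1,1],[-3,-4]]) - 0·det([[0,1],[-3,-4]]) + 4·det([[0,1],[-3,-3]])
    = 2·(1·-4 - 1·-3) - 0·(0·-4 - 1·-3) + 4·(0·-3 - 1·-3)
    = 2·-1 - 0·3 + 4·3
    = -2 + 0 + 12 = 10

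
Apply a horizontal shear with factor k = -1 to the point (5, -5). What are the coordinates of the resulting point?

Shear matrix for horizontal shear with factor k = -1:
[[1, -1], [0, 1]]
Result: (5, -5) → (10, -5)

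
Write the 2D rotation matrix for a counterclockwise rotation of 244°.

Rotation matrix formula: [[cos θ, -sin θ], [sin θ, cos θ]]
For θ = 244°:
cos(244°) = -0.4384
sin(244°) = -0.8988
Result: [[-0.4384, 0.8988], [-0.8988, -0.4384]]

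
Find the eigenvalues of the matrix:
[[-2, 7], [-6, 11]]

Characteristic equation: det(A - λI) = 0
λ² - (trace)λ + (det) = 0
trace = -2 + 11 = 9, det = (-2)(11) - (7)(-6) = 20
λ² - (9)λ + (20) = 0
λ = (9 ± √((9)² - 4·(20))) / 2 = (9 ± √1) / 2
Solving: λ = 4, 5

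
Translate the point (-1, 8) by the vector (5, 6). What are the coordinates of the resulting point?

Translation by (5, 6) (homogeneous matrix [[1, 0, 5], [0, 1, 6], [0, 0, 1]]):
x' = -1 + 5 = 4
y' = 8 + 6 = 14
Result: (4, 14)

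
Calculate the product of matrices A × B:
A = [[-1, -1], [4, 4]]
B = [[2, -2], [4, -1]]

Matrix multiplication:
C[0][0] = -1×2 + -1×4 = -6
C[0][1] = -1×-2 + -1×-1 = 3
C[1][0] = 4×2 + 4×4 = 24
C[1][1] = 4×-2 + 4×-1 = -12
Result: [[-6, 3], [24, -12]]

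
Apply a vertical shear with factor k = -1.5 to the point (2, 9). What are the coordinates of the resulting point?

Shear matrix for vertical shear with factor k = -1.5:
[[1, 0], [-1.50, 1]]
Result: (2, 9) → (2, 6)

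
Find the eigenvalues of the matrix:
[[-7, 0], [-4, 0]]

Characteristic equation: det(A - λI) = 0
λ² - (trace)λ + (det) = 0
trace = -7 + 0 = -7, det = (-7)(0) - (0)(-4) = 0
λ² - (-7)λ + (0) = 0
λ = (-7 ± √((-7)² - 4·(0))) / 2 = (-7 ± √49) / 2
Solving: λ = -7, 0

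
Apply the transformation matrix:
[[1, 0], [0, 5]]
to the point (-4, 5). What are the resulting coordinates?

Matrix multiplication:
[[1, 0], [0, 5]] × [-4, 5]ᵀ
= [(1)(-4) + (0)(5), (0)(-4) + (5)(5)]ᵀ
= [-4, 25]ᵀ
Result: (-4, 25)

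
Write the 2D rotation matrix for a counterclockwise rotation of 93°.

Rotation matrix formula: [[cos θ, -sin θ], [sin θ, cos θ]]
For θ = 93°:
cos(93°) = -0.0523
sin(93°) = 0.9986
Result: [[-0.0523, -0.9986], [0.9986, -0.0523]]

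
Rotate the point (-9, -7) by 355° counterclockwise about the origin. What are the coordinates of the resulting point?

Rotation matrix for 355°: [[cos 355°, -sin 355°], [sin 355°, cos 355°]] ≈ [[0.996195, 0.087156], [-0.087156, 0.996195]]
[[0.996195, 0.087156], [-0.087156, 0.996195]] × [-9, -7]ᵀ ≈ [-9.5758, -6.1890]ᵀ
Result: (-9.5758, -6.1890)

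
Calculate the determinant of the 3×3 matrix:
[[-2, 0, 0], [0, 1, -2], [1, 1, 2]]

Expansion along first row:
det = -2·det([[1,-2],[1,2]]) - 0·det([[0,-2],[1,2]]) + 0·det([[0,1],[1,1]])
    = -2·(1·2 - -2·1) - 0·(0·2 - -2·1) + 0·(0·1 - 1·1)
    = -2·4 - 0·2 + 0·-1
    = -8 + 0 + 0 = -8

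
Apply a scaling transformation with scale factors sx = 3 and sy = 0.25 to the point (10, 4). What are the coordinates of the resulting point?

Scaling matrix:
[[3, 0], [0, 0.25]]
Result: (10 × 3, 4 × 0.25) = (30, 1)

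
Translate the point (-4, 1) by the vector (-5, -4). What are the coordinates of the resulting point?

Translation by (-5, -4) (homogeneous matrix [[1, 0, -5], [0, 1, -4], [0, 0, 1]]):
x' = -4 + -5 = -9
y' = 1 + -4 = -3
Result: (-9, -3)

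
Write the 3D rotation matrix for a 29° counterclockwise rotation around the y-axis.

Rotation matrix for counterclockwise 29° around y-axis:
cos(29°) = 0.8746, sin(29°) = 0.4848
Result: [[0.8746, 0, 0.4848], [0, 1, 0], [-0.4848, 0, 0.8746]]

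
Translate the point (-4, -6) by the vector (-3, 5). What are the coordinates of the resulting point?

Translation by (-3, 5) (homogeneous matrix [[1, 0, -3], [0, 1, 5], [0, 0, 1]]):
x' = -4 + -3 = -7
y' = -6 + 5 = -1
Result: (-7, -1)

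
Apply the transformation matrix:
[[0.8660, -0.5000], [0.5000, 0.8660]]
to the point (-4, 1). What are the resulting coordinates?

Matrix multiplication:
[[0.8660, -0.5000], [0.5000, 0.8660]] × [-4, 1]ᵀ
= [(0.8660)(-4) + (-0.5000)(1), (0.5000)(-4) + (0.8660)(1)]ᵀ
= [-3.9640, -1.1340]ᵀ
Result: (-3.9640, -1.1340)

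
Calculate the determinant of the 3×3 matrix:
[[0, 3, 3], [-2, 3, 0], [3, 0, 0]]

Expansion along first row:
det = 0·det([[3,0],[0,0]]) - 3·det([[-2,0],[3,0]]) + 3·det([[-2,3],[3,0]])
    = 0·(3·0 - 0·0) - 3·(-2·0 - 0·3) + 3·(-2·0 - 3·3)
    = 0·0 - 3·0 + 3·-9
    = 0 + 0 + -27 = -27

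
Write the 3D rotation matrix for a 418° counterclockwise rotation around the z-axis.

Rotation matrix for counterclockwise 418° around z-axis:
cos(418°) = 0.5299, sin(418°) = 0.8480
Result: [[0.5299, -0.8480, 0], [0.8480, 0.5299, 0], [0, 0, 1]]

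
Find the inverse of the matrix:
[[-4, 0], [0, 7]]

For [[a,b],[c,d]], inverse = (1/det)·[[d,-b],[-c,a]]
det = (-4)(7) - (0)(0) = -28 - 0 = -28
Inverse = (1/-28)·[[7, 0], [0, -4]]
= [[-1/4, 0], [0, 1/7]]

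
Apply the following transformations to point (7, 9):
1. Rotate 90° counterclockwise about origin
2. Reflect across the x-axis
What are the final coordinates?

Step 1: Rotate 90° → (-9, 7)
Step 2: Reflect across x-axis → (-9, -7)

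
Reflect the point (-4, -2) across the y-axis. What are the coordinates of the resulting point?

Reflection across y-axis: (-4, -2) → (4, -2)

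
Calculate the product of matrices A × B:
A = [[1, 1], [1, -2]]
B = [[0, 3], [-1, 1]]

Matrix multiplication:
C[0][0] = 1×0 + 1×-1 = -1
C[0][1] = 1×3 + 1×1 = 4
C[1][0] = 1×0 + -2×-1 = 2
C[1][1] = 1×3 + -2×1 = 1
Result: [[-1, 4], [2, 1]]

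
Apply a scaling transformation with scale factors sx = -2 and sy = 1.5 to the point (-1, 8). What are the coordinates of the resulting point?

Scaling matrix:
[[-2, 0], [0, 1.50]]
Result: (-1 × -2, 8 × 1.5) = (2, 12)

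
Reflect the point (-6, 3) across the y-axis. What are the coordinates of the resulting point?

Reflection across y-axis: (-6, 3) → (6, 3)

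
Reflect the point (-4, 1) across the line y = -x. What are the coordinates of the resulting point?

Reflection across line y = -x: (-4, 1) → (-1, 4)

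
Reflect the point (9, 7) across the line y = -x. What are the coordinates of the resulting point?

Reflection across line y = -x: (9, 7) → (-7, -9)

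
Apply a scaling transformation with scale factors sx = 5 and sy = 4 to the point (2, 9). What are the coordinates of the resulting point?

Scaling matrix:
[[5, 0], [0, 4]]
Result: (2 × 5, 9 × 4) = (10, 36)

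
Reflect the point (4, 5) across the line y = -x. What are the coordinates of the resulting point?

Reflection across line y = -x: (4, 5) → (-5, -4)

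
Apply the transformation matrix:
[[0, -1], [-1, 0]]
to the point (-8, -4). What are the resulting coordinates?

Matrix multiplication:
[[0, -1], [-1, 0]] × [-8, -4]ᵀ
= [(0)(-8) + (-1)(-4), (-1)(-8) + (0)(-4)]ᵀ
= [4, 8]ᵀ
Result: (4, 8)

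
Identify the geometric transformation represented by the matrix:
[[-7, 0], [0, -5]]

This matrix represents: non-uniform scaling by sx = -7, sy = -5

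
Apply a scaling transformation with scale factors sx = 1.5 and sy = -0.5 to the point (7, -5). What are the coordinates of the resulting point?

Scaling matrix:
[[1.50, 0], [0, -0.50]]
Result: (7 × 1.5, -5 × -0.5) = (10.5, 2.5)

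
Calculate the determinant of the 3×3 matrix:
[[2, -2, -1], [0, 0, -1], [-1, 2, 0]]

Expansion along first row:
det = 2·det([[0,-1],[2,0]]) - -2·det([[0,-1],[-1,0]]) + -1·det([[0,0],[-1,2]])
    = 2·(0·0 - -1·2) - -2·(0·0 - -1·-1) + -1·(0·2 - 0·-1)
    = 2·2 - -2·-1 + -1·0
    = 4 + -2 + 0 = 2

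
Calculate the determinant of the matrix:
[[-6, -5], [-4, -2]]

For a 2×2 matrix [[a, b], [c, d]], det = ad - bc
det = (-6)(-2) - (-5)(-4) = 12 - 20 = -8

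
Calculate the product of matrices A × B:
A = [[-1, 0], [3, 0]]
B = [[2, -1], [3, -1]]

Matrix multiplication:
C[0][0] = -1×2 + 0×3 = -2
C[0][1] = -1×-1 + 0×-1 = 1
C[1][0] = 3×2 + 0×3 = 6
C[1][1] = 3×-1 + 0×-1 = -3
Result: [[-2, 1], [6, -3]]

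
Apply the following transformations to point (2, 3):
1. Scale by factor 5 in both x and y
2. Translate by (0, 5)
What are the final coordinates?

Step 1: Scale (2, 3) by 5 → (10, 15)
Step 2: Translate by (0, 5) → (10, 20)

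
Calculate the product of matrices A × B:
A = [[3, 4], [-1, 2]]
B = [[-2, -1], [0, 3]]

Matrix multiplication:
C[0][0] = 3×-2 + 4×0 = -6
C[0][1] = 3×-1 + 4×3 = 9
C[1][0] = -1×-2 + 2×0 = 2
C[1][1] = -1×-1 + 2×3 = 7
Result: [[-6, 9], [2, 7]]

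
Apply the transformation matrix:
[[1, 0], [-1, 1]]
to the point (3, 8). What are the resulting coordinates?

Matrix multiplication:
[[1, 0], [-1, 1]] × [3, 8]ᵀ
= [(1)(3) + (0)(8), (-1)(3) + (1)(8)]ᵀ
= [3, 5]ᵀ
Result: (3, 5)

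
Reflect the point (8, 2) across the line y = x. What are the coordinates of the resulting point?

Reflection across line y = x: (8, 2) → (2, 8)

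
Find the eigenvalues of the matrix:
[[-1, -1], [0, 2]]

Characteristic equation: det(A - λI) = 0
λ² - (trace)λ + (det) = 0
trace = -1 + 2 = 1, det = (-1)(2) - (-1)(0) = -2
λ² - (1)λ + (-2) = 0
λ = (1 ± √((1)² - 4·(-2))) / 2 = (1 ± √9) / 2
Solving: λ = -1, 2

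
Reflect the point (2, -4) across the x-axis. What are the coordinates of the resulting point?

Reflection across x-axis: (2, -4) → (2, 4)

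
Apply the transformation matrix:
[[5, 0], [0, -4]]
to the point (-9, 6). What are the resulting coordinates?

Matrix multiplication:
[[5, 0], [0, -4]] × [-9, 6]ᵀ
= [(5)(-9) + (0)(6), (0)(-9) + (-4)(6)]ᵀ
= [-45, -24]ᵀ
Result: (-45, -24)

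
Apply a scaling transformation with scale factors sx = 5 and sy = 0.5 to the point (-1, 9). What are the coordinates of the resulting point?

Scaling matrix:
[[5, 0], [0, 0.50]]
Result: (-1 × 5, 9 × 0.5) = (-5, 4.5)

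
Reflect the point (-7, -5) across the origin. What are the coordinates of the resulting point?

Reflection across origin: (-7, -5) → (7, 5)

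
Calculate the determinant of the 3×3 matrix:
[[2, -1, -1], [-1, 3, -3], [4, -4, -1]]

Expansion along first row:
det = 2·det([[3,-3],[-4,-1]]) - -1·det([[-1,-3],[4,-1]]) + -1·det([[-1,3],[4,-4]])
    = 2·(3·-1 - -3·-4) - -1·(-1·-1 - -3·4) + -1·(-1·-4 - 3·4)
    = 2·-15 - -1·13 + -1·-8
    = -30 + 13 + 8 = -9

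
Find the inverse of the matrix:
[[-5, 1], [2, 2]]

For [[a,b],[c,d]], inverse = (1/det)·[[d,-b],[-c,a]]
det = (-5)(2) - (1)(2) = -10 - 2 = -12
Inverse = (1/-12)·[[2, -1], [-2, -5]]
= [[-1/6, 1/12], [1/6, 5/12]]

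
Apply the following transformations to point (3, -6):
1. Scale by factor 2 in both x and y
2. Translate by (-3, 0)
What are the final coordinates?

Step 1: Scale (3, -6) by 2 → (6, -12)
Step 2: Translate by (-3, 0) → (3, -12)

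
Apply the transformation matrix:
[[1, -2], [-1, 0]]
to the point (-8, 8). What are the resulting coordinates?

Matrix multiplication:
[[1, -2], [-1, 0]] × [-8, 8]ᵀ
= [(1)(-8) + (-2)(8), (-1)(-8) + (0)(8)]ᵀ
= [-24, 8]ᵀ
Result: (-24, 8)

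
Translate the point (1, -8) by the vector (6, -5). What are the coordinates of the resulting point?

Translation by (6, -5) (homogeneous matrix [[1, 0, 6], [0, 1, -5], [0, 0, 1]]):
x' = 1 + 6 = 7
y' = -8 + -5 = -13
Result: (7, -13)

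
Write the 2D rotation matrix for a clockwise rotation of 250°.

Rotation matrix formula: [[cos θ, -sin θ], [sin θ, cos θ]]
A clockwise rotation by 250° is equivalent to a counterclockwise rotation by -250°.
For θ = -250°:
cos(-250°) = -0.3420
sin(-250°) = 0.9397
Result: [[-0.3420, -0.9397], [0.9397, -0.3420]]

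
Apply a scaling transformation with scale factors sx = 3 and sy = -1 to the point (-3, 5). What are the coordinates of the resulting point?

Scaling matrix:
[[3, 0], [0, -1]]
Result: (-3 × 3, 5 × -1) = (-9, -5)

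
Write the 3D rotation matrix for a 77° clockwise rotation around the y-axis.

Rotation matrix for clockwise 77° around y-axis:
A clockwise rotation by 77° is a counterclockwise rotation by -77°.
cos(-77°) = 0.2250, sin(-77°) = -0.9744
Result: [[0.2250, 0, -0.9744], [0, 1, 0], [0.9744, 0, 0.2250]]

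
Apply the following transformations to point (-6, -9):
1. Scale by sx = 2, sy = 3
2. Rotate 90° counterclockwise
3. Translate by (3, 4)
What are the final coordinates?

Step 1: Scale → (-12, -27)
Step 2: Rotate 90° → (27, -12)
Step 3: Translate → (30, -8)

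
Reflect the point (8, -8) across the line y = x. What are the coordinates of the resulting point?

Reflection across line y = x: (8, -8) → (-8, 8)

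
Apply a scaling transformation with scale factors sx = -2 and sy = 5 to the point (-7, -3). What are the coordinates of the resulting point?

Scaling matrix:
[[-2, 0], [0, 5]]
Result: (-7 × -2, -3 × 5) = (14, -15)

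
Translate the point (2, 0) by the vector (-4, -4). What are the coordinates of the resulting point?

Translation by (-4, -4) (homogeneous matrix [[1, 0, -4], [0, 1, -4], [0, 0, 1]]):
x' = 2 + -4 = -2
y' = 0 + -4 = -4
Result: (-2, -4)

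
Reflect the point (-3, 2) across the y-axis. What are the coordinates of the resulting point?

Reflection across y-axis: (-3, 2) → (3, 2)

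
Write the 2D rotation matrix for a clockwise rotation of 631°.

Rotation matrix formula: [[cos θ, -sin θ], [sin θ, cos θ]]
A clockwise rotation by 631° is equivalent to a counterclockwise rotation by -631°.
For θ = -631°:
cos(-631°) = 0.0175
sin(-631°) = 0.9998
Result: [[0.0175, -0.9998], [0.9998, 0.0175]]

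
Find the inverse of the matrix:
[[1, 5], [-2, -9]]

For [[a,b],[c,d]], inverse = (1/det)·[[d,-b],[-c,a]]
det = (1)(-9) - (5)(-2) = -9 - -10 = 1
Inverse = [[-9, -5], [2, 1]]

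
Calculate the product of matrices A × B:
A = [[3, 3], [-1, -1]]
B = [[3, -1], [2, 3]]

Matrix multiplication:
C[0][0] = 3×3 + 3×2 = 15
C[0][1] = 3×-1 + 3×3 = 6
C[1][0] = -1×3 + -1×2 = -5
C[1][1] = -1×-1 + -1×3 = -2
Result: [[15, 6], [-5, -2]]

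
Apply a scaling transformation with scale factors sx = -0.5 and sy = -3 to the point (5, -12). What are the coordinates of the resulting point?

Scaling matrix:
[[-0.50, 0], [0, -3]]
Result: (5 × -0.5, -12 × -3) = (-2.5, 36)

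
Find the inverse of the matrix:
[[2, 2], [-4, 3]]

For [[a,b],[c,d]], inverse = (1/det)·[[d,-b],[-c,a]]
det = (2)(3) - (2)(-4) = 6 - -8 = 14
Inverse = (1/14)·[[3, -2], [4, 2]]
= [[3/14, -1/7], [2/7, 1/7]]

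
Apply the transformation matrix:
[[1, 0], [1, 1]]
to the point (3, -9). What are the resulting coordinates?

Matrix multiplication:
[[1, 0], [1, 1]] × [3, -9]ᵀ
= [(1)(3) + (0)(-9), (1)(3) + (1)(-9)]ᵀ
= [3, -6]ᵀ
Result: (3, -6)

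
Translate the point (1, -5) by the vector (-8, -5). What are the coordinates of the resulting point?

Translation by (-8, -5) (homogeneous matrix [[1, 0, -8], [0, 1, -5], [0, 0, 1]]):
x' = 1 + -8 = -7
y' = -5 + -5 = -10
Result: (-7, -10)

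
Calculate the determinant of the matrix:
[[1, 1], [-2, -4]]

For a 2×2 matrix [[a, b], [c, d]], det = ad - bc
det = (1)(-4) - (1)(-2) = -4 - -2 = -2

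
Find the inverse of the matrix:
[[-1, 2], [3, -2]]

For [[a,b],[c,d]], inverse = (1/det)·[[d,-b],[-c,a]]
det = (-1)(-2) - (2)(3) = 2 - 6 = -4
Inverse = (1/-4)·[[-2, -2], [-3, -1]]
= [[1/2, 1/2], [3/4, 1/4]]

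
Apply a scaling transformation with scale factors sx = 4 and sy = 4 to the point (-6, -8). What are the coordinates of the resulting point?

Scaling matrix:
[[4, 0], [0, 4]]
Result: (-6 × 4, -8 × 4) = (-24, -32)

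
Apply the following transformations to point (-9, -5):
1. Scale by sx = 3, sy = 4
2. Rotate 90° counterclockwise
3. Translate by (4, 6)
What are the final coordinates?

Step 1: Scale → (-27, -20)
Step 2: Rotate 90° → (20, -27)
Step 3: Translate → (24, -21)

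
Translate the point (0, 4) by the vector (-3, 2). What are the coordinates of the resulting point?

Translation by (-3, 2) (homogeneous matrix [[1, 0, -3], [0, 1, 2], [0, 0, 1]]):
x' = 0 + -3 = -3
y' = 4 + 2 = 6
Result: (-3, 6)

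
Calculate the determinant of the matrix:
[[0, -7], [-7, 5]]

For a 2×2 matrix [[a, b], [c, d]], det = ad - bc
det = (0)(5) - (-7)(-7) = 0 - 49 = -49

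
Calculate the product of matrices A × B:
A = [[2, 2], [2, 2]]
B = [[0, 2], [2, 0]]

Matrix multiplication:
C[0][0] = 2×0 + 2×2 = 4
C[0][1] = 2×2 + 2×0 = 4
C[1][0] = 2×0 + 2×2 = 4
C[1][1] = 2×2 + 2×0 = 4
Result: [[4, 4], [4, 4]]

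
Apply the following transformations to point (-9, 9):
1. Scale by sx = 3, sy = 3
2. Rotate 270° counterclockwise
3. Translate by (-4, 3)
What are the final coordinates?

Step 1: Scale → (-27, 27)
Step 2: Rotate 270° → (27, 27)
Step 3: Translate → (23, 30)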